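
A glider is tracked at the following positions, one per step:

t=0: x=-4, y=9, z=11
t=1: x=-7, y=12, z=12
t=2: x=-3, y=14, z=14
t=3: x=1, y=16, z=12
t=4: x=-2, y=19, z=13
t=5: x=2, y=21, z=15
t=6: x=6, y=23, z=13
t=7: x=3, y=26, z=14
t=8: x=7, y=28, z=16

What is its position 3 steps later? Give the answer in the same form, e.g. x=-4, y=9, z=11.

The moves between consecutive positions are (-3, +3, +1), (+4, +2, +2), (+4, +2, -2), (-3, +3, +1), (+4, +2, +2), (+4, +2, -2), (-3, +3, +1), (+4, +2, +2); they repeat the 3-cycle [(-3, +3, +1), (+4, +2, +2), (+4, +2, -2)].
step 9: apply (+4, +2, -2) → x=11, y=30, z=14
step 10: apply (-3, +3, +1) → x=8, y=33, z=15
step 11: apply (+4, +2, +2) → x=12, y=35, z=17

x=12, y=35, z=17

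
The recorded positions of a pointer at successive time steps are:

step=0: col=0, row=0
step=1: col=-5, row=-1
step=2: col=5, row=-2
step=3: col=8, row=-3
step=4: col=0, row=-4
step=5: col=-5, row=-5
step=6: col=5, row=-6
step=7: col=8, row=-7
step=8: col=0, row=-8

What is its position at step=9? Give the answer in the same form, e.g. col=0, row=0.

col=-5, row=-9

The col coordinate repeats the cycle [0, -5, 5, 8] with period 4; step 9 mod 4 = 1, giving -5.
The row coordinate changes by -1 each step, so at step 9 it is 0 + 9·(-1) = -9.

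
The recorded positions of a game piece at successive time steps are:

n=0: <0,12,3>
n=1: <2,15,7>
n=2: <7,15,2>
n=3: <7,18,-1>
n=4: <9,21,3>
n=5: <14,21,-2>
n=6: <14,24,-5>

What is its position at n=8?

Differencing gives <+2,+3,+4>, <+5,+0,-5>, <+0,+3,-3>, <+2,+3,+4>, <+5,+0,-5>, <+0,+3,-3>. This is the pattern <+2,+3,+4>, <+5,+0,-5>, <+0,+3,-3> repeated.
step 7: apply <+2,+3,+4> → <16,27,-1>
step 8: apply <+5,+0,-5> → <21,27,-6>

<21,27,-6>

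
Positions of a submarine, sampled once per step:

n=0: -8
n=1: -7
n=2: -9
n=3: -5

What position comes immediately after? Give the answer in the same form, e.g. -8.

Consecutive displacements +1, -2, +4 scale by a factor of -2 each step.
step 4: -5 − 8 → -13

-13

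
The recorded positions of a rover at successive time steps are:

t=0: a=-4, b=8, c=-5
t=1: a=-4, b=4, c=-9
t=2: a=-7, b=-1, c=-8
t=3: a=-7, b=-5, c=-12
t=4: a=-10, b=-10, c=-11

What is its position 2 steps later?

Step-to-step displacements: (+0, -4, -4), (-3, -5, +1), (+0, -4, -4), (-3, -5, +1) — a repeating cycle of length 2.
step 5: apply (+0, -4, -4) → a=-10, b=-14, c=-15
step 6: apply (-3, -5, +1) → a=-13, b=-19, c=-14

a=-13, b=-19, c=-14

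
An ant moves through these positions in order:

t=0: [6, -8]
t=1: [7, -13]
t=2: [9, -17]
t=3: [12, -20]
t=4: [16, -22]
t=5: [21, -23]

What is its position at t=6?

[27, -23]

Taking differences between consecutive positions: [+1, -5], [+2, -4], [+3, -3], [+4, -2], [+5, -1]. These grow by [+1, +1] each step.
step 6: [21, -23] + [+6, +0] → [27, -23]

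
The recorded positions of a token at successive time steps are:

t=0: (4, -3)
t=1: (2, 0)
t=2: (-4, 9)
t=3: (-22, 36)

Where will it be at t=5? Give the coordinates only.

Step-to-step displacements: (-2, +3), (-6, +9), (-18, +27); each is 3× the previous.
step 4: (-22, 36) + (-54, +81) → (-76, 117)
step 5: (-76, 117) + (-162, +243) → (-238, 360)

(-238, 360)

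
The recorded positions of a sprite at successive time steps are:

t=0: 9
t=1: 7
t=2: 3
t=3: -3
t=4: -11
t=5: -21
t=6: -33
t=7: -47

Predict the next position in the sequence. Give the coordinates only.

-63

Taking differences between consecutive positions: -2, -4, -6, -8, -10, -12, -14. These grow by -2 each step.
step 8: -47 − 16 → -63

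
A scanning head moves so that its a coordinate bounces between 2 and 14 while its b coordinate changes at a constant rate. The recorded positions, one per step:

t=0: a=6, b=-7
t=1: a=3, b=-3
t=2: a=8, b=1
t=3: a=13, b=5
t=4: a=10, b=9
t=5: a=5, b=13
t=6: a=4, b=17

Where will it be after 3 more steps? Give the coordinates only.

The a coordinate reflects between 2 and 14, moving 5 per step.
  step 7: 4 → 9
  step 8: 9 → 14
  step 9: 14 → 9
The b coordinate changes by +4 each step: at step 9 it is 29.

a=9, b=29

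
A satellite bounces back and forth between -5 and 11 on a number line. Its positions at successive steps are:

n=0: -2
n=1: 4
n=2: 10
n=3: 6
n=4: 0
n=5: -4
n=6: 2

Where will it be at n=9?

The value reflects between -5 and 11, moving 6 per step.
  step 7: 2 → 8
  step 8: 8 → 8
  step 9: 8 → 2

2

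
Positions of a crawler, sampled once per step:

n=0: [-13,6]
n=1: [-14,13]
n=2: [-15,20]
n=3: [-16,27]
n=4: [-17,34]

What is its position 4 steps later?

Constant displacement of [-1,+7] per step.
step 5: [-17,34] + [-1,+7] → [-18,41]
step 6: [-18,41] + [-1,+7] → [-19,48]
step 7: [-19,48] + [-1,+7] → [-20,55]
step 8: [-20,55] + [-1,+7] → [-21,62]

[-21,62]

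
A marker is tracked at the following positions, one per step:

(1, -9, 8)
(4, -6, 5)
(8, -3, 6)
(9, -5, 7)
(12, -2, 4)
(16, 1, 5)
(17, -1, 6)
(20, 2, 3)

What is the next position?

The moves between consecutive positions are (+3, +3, -3), (+4, +3, +1), (+1, -2, +1), (+3, +3, -3), (+4, +3, +1), (+1, -2, +1), (+3, +3, -3); they repeat the 3-cycle [(+3, +3, -3), (+4, +3, +1), (+1, -2, +1)].
step 8: apply (+4, +3, +1) → (24, 5, 4)

(24, 5, 4)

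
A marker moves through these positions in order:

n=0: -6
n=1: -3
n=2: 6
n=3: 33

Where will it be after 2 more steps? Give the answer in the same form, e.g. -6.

The jumps are +3, +9, +27 — a geometric progression with ratio 3.
step 4: 33 + 81 → 114
step 5: 114 + 243 → 357

357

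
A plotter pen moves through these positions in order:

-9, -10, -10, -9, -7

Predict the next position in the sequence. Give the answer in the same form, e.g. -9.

Taking differences between consecutive positions: -1, +0, +1, +2. These grow by +1 each step.
step 5: -7 + 3 → -4

-4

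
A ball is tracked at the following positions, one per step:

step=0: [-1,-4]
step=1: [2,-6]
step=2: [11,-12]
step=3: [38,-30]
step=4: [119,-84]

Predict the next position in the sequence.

[362,-246]

Step-to-step displacements: [+3,-2], [+9,-6], [+27,-18], [+81,-54]; each is 3× the previous.
step 5: [119,-84] + [+243,-162] → [362,-246]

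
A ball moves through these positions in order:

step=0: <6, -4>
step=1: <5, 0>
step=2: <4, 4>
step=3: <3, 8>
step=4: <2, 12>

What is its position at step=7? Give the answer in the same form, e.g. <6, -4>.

<-1, 24>

Constant displacement of <-1, +4> per step.
step 5: <2, 12> + <-1, +4> → <1, 16>
step 6: <1, 16> + <-1, +4> → <0, 20>
step 7: <0, 20> + <-1, +4> → <-1, 24>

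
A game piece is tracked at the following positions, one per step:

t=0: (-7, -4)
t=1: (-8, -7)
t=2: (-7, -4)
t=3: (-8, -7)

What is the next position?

(-7, -4)

The jumps are (-1, -3), (+1, +3), (-1, -3) — a geometric progression with ratio -1.
step 4: (-8, -7) + (+1, +3) → (-7, -4)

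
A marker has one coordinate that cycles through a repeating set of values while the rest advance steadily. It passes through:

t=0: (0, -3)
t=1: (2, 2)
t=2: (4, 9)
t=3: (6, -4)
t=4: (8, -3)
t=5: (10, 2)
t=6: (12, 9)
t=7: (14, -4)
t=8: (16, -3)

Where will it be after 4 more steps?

(24, -3)

The first coordinate changes by +2 each step, so at step 12 it is 0 + 12·(2) = 24.
The second coordinate repeats the cycle [-3, 2, 9, -4] with period 4; step 12 mod 4 = 0, giving -3.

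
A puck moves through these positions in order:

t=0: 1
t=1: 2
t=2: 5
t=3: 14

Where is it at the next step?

41

Step-to-step displacements: +1, +3, +9; each is 3× the previous.
step 4: 14 + 27 → 41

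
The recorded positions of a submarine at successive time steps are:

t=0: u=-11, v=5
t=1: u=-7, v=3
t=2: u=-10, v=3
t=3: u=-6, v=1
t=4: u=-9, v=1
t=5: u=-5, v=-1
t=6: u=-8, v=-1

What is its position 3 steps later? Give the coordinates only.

The moves between consecutive positions are (+4, -2), (-3, +0), (+4, -2), (-3, +0), (+4, -2), (-3, +0); they repeat the 2-cycle [(+4, -2), (-3, +0)].
step 7: apply (+4, -2) → u=-4, v=-3
step 8: apply (-3, +0) → u=-7, v=-3
step 9: apply (+4, -2) → u=-3, v=-5

u=-3, v=-5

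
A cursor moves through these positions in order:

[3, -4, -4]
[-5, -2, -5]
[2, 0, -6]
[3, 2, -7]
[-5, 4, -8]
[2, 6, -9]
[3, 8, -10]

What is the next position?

[-5, 10, -11]

The first coordinate repeats the cycle [3, -5, 2] with period 3; step 7 mod 3 = 1, giving -5.
The second coordinate changes by +2 each step, so at step 7 it is -4 + 7·(2) = 10.
The third coordinate changes by -1 each step, so at step 7 it is -4 + 7·(-1) = -11.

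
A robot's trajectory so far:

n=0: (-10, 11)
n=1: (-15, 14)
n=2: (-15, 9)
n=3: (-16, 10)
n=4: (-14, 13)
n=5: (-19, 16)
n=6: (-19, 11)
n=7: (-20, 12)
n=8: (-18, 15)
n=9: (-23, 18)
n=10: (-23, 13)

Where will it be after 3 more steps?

(-27, 20)

Step-to-step displacements: (-5, +3), (+0, -5), (-1, +1), (+2, +3), (-5, +3), (+0, -5), (-1, +1), (+2, +3), (-5, +3), (+0, -5) — a repeating cycle of length 4.
step 11: apply (-1, +1) → (-24, 14)
step 12: apply (+2, +3) → (-22, 17)
step 13: apply (-5, +3) → (-27, 20)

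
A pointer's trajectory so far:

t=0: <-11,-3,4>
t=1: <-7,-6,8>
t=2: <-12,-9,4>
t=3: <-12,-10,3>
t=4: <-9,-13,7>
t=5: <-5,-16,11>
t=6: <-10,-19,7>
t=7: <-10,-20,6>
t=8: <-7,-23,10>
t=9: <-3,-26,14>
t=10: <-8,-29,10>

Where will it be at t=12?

The moves between consecutive positions are <+4,-3,+4>, <-5,-3,-4>, <+0,-1,-1>, <+3,-3,+4>, <+4,-3,+4>, <-5,-3,-4>, <+0,-1,-1>, <+3,-3,+4>, <+4,-3,+4>, <-5,-3,-4>; they repeat the 4-cycle [<+4,-3,+4>, <-5,-3,-4>, <+0,-1,-1>, <+3,-3,+4>].
step 11: apply <+0,-1,-1> → <-8,-30,9>
step 12: apply <+3,-3,+4> → <-5,-33,13>

<-5,-33,13>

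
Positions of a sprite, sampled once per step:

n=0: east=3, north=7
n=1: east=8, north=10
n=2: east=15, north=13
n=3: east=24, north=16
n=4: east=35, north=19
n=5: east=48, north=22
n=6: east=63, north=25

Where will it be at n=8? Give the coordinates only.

Successive displacements: (+5, +3), (+7, +3), (+9, +3), (+11, +3), (+13, +3), (+15, +3) — each changes by (+2, +0).
step 7: east=63, north=25 + (+17, +3) → east=80, north=28
step 8: east=80, north=28 + (+19, +3) → east=99, north=31

east=99, north=31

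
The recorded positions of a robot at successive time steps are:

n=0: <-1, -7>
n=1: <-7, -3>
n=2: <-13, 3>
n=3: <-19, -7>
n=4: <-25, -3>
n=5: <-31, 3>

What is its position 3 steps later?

<-49, 3>

First: linear, -6 per step → -49 at step 8.
Second: cycles through -7, -3, 3 every 3 steps. Step 8 lands at position 2 of the cycle → 3.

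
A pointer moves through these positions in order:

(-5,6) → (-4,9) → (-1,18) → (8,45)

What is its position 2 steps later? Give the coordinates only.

The jumps are (+1,+3), (+3,+9), (+9,+27) — a geometric progression with ratio 3.
step 4: (8,45) + (+27,+81) → (35,126)
step 5: (35,126) + (+81,+243) → (116,369)

(116,369)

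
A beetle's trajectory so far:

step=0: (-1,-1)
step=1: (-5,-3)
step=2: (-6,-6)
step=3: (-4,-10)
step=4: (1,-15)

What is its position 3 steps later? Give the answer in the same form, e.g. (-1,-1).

Successive displacements: (-4,-2), (-1,-3), (+2,-4), (+5,-5) — each changes by (+3,-1).
step 5: (1,-15) + (+8,-6) → (9,-21)
step 6: (9,-21) + (+11,-7) → (20,-28)
step 7: (20,-28) + (+14,-8) → (34,-36)

(34,-36)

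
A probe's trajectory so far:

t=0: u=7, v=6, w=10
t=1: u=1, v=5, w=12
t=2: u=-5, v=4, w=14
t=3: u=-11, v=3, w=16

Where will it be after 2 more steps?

u=-23, v=1, w=20

The position changes by (-6, -1, +2) every step.
step 4: u=-11, v=3, w=16 + (-6, -1, +2) → u=-17, v=2, w=18
step 5: u=-17, v=2, w=18 + (-6, -1, +2) → u=-23, v=1, w=20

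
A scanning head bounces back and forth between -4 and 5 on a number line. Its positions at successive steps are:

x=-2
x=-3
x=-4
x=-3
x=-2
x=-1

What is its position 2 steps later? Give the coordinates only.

The value travels 1 per step and bounces off the walls at -4 and 5.
  step 6: -1 → 0
  step 7: 0 → 1

x=1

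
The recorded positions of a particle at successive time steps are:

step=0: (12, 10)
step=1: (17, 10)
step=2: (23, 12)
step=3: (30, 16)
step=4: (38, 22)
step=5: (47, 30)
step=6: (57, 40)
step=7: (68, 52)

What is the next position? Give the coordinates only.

First differences are (+5, +0), (+6, +2), (+7, +4), (+8, +6), (+9, +8), (+10, +10), (+11, +12); their common second difference is (+1, +2) (constant acceleration).
step 8: (68, 52) + (+12, +14) → (80, 66)

(80, 66)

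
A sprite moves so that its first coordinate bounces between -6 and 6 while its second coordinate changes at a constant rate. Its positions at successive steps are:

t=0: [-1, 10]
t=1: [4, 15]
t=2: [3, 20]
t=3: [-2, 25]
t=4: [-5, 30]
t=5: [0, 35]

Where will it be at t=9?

[-4, 55]

The first coordinate reflects between -6 and 6, moving 5 per step.
  step 6: 0 → 5
  step 7: 5 → 2
  step 8: 2 → -3
  step 9: -3 → -4
The second coordinate changes by +5 each step: at step 9 it is 55.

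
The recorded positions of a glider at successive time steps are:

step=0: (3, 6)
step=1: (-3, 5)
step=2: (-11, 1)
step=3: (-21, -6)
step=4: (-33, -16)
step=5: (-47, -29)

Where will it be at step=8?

Successive displacements: (-6, -1), (-8, -4), (-10, -7), (-12, -10), (-14, -13) — each changes by (-2, -3).
step 6: (-47, -29) + (-16, -16) → (-63, -45)
step 7: (-63, -45) + (-18, -19) → (-81, -64)
step 8: (-81, -64) + (-20, -22) → (-101, -86)

(-101, -86)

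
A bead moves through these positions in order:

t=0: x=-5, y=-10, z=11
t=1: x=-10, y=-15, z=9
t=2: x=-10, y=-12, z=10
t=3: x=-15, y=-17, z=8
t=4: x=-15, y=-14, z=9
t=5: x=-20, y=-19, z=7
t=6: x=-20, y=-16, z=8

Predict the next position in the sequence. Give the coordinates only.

The moves between consecutive positions are (-5, -5, -2), (+0, +3, +1), (-5, -5, -2), (+0, +3, +1), (-5, -5, -2), (+0, +3, +1); they repeat the 2-cycle [(-5, -5, -2), (+0, +3, +1)].
step 7: apply (-5, -5, -2) → x=-25, y=-21, z=6

x=-25, y=-21, z=6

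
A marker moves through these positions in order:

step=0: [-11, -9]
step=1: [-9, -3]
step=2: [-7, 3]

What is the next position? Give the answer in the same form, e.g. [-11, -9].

The position changes by [+2, +6] every step.
step 3: [-7, 3] + [+2, +6] → [-5, 9]

[-5, 9]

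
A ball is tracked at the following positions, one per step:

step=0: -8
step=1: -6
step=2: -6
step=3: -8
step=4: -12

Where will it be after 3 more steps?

-36

First differences are +2, +0, -2, -4; their common second difference is -2 (constant acceleration).
step 5: -12 − 6 → -18
step 6: -18 − 8 → -26
step 7: -26 − 10 → -36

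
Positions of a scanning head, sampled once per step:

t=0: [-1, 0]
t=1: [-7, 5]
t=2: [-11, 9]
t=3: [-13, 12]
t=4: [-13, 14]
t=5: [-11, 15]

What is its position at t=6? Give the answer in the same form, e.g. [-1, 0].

[-7, 15]

Taking differences between consecutive positions: [-6, +5], [-4, +4], [-2, +3], [+0, +2], [+2, +1]. These grow by [+2, -1] each step.
step 6: [-11, 15] + [+4, +0] → [-7, 15]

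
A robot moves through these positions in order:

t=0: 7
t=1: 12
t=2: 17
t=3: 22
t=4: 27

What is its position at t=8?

47

Constant displacement of +5 per step.
step 5: 27 + 5 → 32
step 6: 32 + 5 → 37
step 7: 37 + 5 → 42
step 8: 42 + 5 → 47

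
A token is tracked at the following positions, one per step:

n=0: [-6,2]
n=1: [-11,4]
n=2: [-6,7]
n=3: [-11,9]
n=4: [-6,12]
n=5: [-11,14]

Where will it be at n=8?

[-6,22]

Step-to-step displacements: [-5,+2], [+5,+3], [-5,+2], [+5,+3], [-5,+2] — a repeating cycle of length 2.
step 6: apply [+5,+3] → [-6,17]
step 7: apply [-5,+2] → [-11,19]
step 8: apply [+5,+3] → [-6,22]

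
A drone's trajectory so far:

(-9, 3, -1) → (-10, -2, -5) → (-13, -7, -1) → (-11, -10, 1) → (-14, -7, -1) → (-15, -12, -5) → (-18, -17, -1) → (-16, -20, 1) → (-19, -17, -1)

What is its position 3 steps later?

(-21, -30, 1)

Differencing gives (-1, -5, -4), (-3, -5, +4), (+2, -3, +2), (-3, +3, -2), (-1, -5, -4), (-3, -5, +4), (+2, -3, +2), (-3, +3, -2). This is the pattern (-1, -5, -4), (-3, -5, +4), (+2, -3, +2), (-3, +3, -2) repeated.
step 9: apply (-1, -5, -4) → (-20, -22, -5)
step 10: apply (-3, -5, +4) → (-23, -27, -1)
step 11: apply (+2, -3, +2) → (-21, -30, 1)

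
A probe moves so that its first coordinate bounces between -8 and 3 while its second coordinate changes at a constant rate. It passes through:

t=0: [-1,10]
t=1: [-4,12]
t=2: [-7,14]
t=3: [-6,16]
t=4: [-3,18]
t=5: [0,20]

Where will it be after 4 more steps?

The first coordinate travels 3 per step and bounces off the walls at -8 and 3.
  step 6: 0 → 3
  step 7: 3 → 0
  step 8: 0 → -3
  step 9: -3 → -6
The second coordinate changes by +2 each step: at step 9 it is 28.

[-6,28]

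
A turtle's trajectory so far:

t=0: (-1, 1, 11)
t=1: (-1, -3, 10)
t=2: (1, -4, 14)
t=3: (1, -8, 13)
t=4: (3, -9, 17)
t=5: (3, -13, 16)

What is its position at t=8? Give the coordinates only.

Differencing gives (+0, -4, -1), (+2, -1, +4), (+0, -4, -1), (+2, -1, +4), (+0, -4, -1). This is the pattern (+0, -4, -1), (+2, -1, +4) repeated.
step 6: apply (+2, -1, +4) → (5, -14, 20)
step 7: apply (+0, -4, -1) → (5, -18, 19)
step 8: apply (+2, -1, +4) → (7, -19, 23)

(7, -19, 23)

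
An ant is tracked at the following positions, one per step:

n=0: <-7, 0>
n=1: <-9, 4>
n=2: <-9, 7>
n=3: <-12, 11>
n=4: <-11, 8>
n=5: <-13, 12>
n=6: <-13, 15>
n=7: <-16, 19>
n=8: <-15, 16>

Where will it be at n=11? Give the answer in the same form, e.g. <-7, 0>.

Step-to-step displacements: <-2, +4>, <+0, +3>, <-3, +4>, <+1, -3>, <-2, +4>, <+0, +3>, <-3, +4>, <+1, -3> — a repeating cycle of length 4.
step 9: apply <-2, +4> → <-17, 20>
step 10: apply <+0, +3> → <-17, 23>
step 11: apply <-3, +4> → <-20, 27>

<-20, 27>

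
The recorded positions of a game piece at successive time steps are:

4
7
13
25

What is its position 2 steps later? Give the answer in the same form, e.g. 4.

Consecutive displacements +3, +6, +12 scale by a factor of 2 each step.
step 4: 25 + 24 → 49
step 5: 49 + 48 → 97

97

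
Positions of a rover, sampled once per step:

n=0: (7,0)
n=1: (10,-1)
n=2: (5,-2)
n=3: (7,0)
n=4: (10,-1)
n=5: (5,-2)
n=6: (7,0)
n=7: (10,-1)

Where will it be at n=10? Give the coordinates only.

Differencing gives (+3,-1), (-5,-1), (+2,+2), (+3,-1), (-5,-1), (+2,+2), (+3,-1). This is the pattern (+3,-1), (-5,-1), (+2,+2) repeated.
step 8: apply (-5,-1) → (5,-2)
step 9: apply (+2,+2) → (7,0)
step 10: apply (+3,-1) → (10,-1)

(10,-1)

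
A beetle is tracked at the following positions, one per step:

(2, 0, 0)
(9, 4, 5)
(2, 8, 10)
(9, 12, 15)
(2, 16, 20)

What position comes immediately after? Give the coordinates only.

The first coordinate repeats the cycle [2, 9] with period 2; step 5 mod 2 = 1, giving 9.
The second coordinate changes by +4 each step, so at step 5 it is 0 + 5·(4) = 20.
The third coordinate changes by +5 each step, so at step 5 it is 0 + 5·(5) = 25.

(9, 20, 25)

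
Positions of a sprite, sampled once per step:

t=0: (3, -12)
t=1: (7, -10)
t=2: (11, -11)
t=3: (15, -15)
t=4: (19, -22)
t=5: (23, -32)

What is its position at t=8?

(35, -80)

Successive displacements: (+4, +2), (+4, -1), (+4, -4), (+4, -7), (+4, -10) — each changes by (+0, -3).
step 6: (23, -32) + (+4, -13) → (27, -45)
step 7: (27, -45) + (+4, -16) → (31, -61)
step 8: (31, -61) + (+4, -19) → (35, -80)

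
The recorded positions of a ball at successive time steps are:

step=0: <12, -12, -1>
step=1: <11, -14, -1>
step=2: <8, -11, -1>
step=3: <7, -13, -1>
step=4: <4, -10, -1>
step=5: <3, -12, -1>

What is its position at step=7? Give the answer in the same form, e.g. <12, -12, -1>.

<-1, -11, -1>

The moves between consecutive positions are <-1, -2, +0>, <-3, +3, +0>, <-1, -2, +0>, <-3, +3, +0>, <-1, -2, +0>; they repeat the 2-cycle [<-1, -2, +0>, <-3, +3, +0>].
step 6: apply <-3, +3, +0> → <0, -9, -1>
step 7: apply <-1, -2, +0> → <-1, -11, -1>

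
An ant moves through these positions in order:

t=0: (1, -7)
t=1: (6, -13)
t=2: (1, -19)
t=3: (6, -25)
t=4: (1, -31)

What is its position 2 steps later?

The first coordinate repeats the cycle [1, 6] with period 2; step 6 mod 2 = 0, giving 1.
The second coordinate changes by -6 each step, so at step 6 it is -7 + 6·(-6) = -43.

(1, -43)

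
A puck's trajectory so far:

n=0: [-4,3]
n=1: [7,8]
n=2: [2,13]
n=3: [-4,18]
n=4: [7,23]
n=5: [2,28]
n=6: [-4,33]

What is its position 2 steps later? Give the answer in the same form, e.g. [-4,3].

First: cycles through -4, 7, 2 every 3 steps. Step 8 lands at position 2 of the cycle → 2.
Second: linear, +5 per step → 43 at step 8.

[2,43]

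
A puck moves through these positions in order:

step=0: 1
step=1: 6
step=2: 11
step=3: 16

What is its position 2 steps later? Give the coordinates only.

The position changes by +5 every step.
step 4: 16 + 5 → 21
step 5: 21 + 5 → 26

26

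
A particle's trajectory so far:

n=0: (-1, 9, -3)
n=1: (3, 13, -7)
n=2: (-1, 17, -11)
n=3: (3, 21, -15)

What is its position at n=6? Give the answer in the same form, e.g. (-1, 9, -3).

(-1, 33, -27)

The first coordinate repeats the cycle [-1, 3] with period 2; step 6 mod 2 = 0, giving -1.
The second coordinate changes by +4 each step, so at step 6 it is 9 + 6·(4) = 33.
The third coordinate changes by -4 each step, so at step 6 it is -3 + 6·(-4) = -27.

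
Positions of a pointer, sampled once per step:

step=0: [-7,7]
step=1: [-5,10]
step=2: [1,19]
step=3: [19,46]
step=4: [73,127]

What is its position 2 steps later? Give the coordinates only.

Consecutive displacements [+2,+3], [+6,+9], [+18,+27], [+54,+81] scale by a factor of 3 each step.
step 5: [73,127] + [+162,+243] → [235,370]
step 6: [235,370] + [+486,+729] → [721,1099]

[721,1099]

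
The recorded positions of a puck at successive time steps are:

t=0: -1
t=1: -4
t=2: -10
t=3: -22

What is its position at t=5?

-94

Consecutive displacements -3, -6, -12 scale by a factor of 2 each step.
step 4: -22 − 24 → -46
step 5: -46 − 48 → -94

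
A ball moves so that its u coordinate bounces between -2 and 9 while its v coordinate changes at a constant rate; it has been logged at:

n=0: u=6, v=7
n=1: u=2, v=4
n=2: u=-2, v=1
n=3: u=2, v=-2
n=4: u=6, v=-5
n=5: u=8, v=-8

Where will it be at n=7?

u=0, v=-14

The u coordinate reflects between -2 and 9, moving 4 per step.
  step 6: 8 → 4
  step 7: 4 → 0
The v coordinate changes by -3 each step: at step 7 it is -14.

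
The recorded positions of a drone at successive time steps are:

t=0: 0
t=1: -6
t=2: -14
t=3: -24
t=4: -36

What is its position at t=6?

First differences are -6, -8, -10, -12; their common second difference is -2 (constant acceleration).
step 5: -36 − 14 → -50
step 6: -50 − 16 → -66

-66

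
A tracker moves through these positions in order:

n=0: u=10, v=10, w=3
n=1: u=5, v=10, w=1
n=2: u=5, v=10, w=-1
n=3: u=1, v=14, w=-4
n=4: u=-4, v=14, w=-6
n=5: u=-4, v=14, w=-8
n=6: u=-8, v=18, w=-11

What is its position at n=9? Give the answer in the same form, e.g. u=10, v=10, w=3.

u=-17, v=22, w=-18

Step-to-step displacements: (-5,+0,-2), (+0,+0,-2), (-4,+4,-3), (-5,+0,-2), (+0,+0,-2), (-4,+4,-3) — a repeating cycle of length 3.
step 7: apply (-5,+0,-2) → u=-13, v=18, w=-13
step 8: apply (+0,+0,-2) → u=-13, v=18, w=-15
step 9: apply (-4,+4,-3) → u=-17, v=22, w=-18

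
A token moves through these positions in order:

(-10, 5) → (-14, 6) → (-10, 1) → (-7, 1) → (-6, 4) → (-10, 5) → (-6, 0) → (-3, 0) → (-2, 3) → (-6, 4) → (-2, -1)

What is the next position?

Step-to-step displacements: (-4, +1), (+4, -5), (+3, +0), (+1, +3), (-4, +1), (+4, -5), (+3, +0), (+1, +3), (-4, +1), (+4, -5) — a repeating cycle of length 4.
step 11: apply (+3, +0) → (1, -1)

(1, -1)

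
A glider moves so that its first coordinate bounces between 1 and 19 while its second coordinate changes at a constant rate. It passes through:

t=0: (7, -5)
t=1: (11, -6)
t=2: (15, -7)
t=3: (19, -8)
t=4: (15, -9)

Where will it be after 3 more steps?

(3, -12)

The first coordinate reflects between 1 and 19, moving 4 per step.
  step 5: 15 → 11
  step 6: 11 → 7
  step 7: 7 → 3
The second coordinate changes by -1 each step: at step 7 it is -12.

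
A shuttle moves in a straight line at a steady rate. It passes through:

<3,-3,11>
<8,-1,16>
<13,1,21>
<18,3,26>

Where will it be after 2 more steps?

<28,7,36>

The position changes by <+5,+2,+5> every step.
step 4: <18,3,26> + <+5,+2,+5> → <23,5,31>
step 5: <23,5,31> + <+5,+2,+5> → <28,7,36>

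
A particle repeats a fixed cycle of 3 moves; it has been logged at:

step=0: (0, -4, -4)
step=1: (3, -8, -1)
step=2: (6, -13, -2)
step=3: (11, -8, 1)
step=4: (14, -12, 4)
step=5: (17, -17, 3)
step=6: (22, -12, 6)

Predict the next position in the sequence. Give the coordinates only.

Step-to-step displacements: (+3, -4, +3), (+3, -5, -1), (+5, +5, +3), (+3, -4, +3), (+3, -5, -1), (+5, +5, +3) — a repeating cycle of length 3.
step 7: apply (+3, -4, +3) → (25, -16, 9)

(25, -16, 9)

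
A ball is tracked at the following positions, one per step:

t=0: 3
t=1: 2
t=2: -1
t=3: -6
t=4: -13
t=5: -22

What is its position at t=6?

First differences are -1, -3, -5, -7, -9; their common second difference is -2 (constant acceleration).
step 6: -22 − 11 → -33

-33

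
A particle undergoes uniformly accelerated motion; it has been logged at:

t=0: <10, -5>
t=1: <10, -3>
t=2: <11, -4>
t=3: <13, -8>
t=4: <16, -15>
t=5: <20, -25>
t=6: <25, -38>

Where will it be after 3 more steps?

First differences are <+0, +2>, <+1, -1>, <+2, -4>, <+3, -7>, <+4, -10>, <+5, -13>; their common second difference is <+1, -3> (constant acceleration).
step 7: <25, -38> + <+6, -16> → <31, -54>
step 8: <31, -54> + <+7, -19> → <38, -73>
step 9: <38, -73> + <+8, -22> → <46, -95>

<46, -95>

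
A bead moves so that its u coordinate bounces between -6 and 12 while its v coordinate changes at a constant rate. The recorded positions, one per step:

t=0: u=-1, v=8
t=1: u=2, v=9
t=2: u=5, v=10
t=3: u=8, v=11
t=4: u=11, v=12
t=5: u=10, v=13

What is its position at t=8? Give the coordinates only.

The u coordinate travels 3 per step and bounces off the walls at -6 and 12.
  step 6: 10 → 7
  step 7: 7 → 4
  step 8: 4 → 1
The v coordinate changes by +1 each step: at step 8 it is 16.

u=1, v=16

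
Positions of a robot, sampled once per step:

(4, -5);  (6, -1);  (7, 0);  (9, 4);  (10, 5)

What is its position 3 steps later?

(15, 14)

The moves between consecutive positions are (+2, +4), (+1, +1), (+2, +4), (+1, +1); they repeat the 2-cycle [(+2, +4), (+1, +1)].
step 5: apply (+2, +4) → (12, 9)
step 6: apply (+1, +1) → (13, 10)
step 7: apply (+2, +4) → (15, 14)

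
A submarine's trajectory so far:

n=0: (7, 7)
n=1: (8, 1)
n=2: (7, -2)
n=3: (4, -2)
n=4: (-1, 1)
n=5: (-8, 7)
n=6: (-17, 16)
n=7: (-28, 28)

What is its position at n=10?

(-73, 82)

Taking differences between consecutive positions: (+1, -6), (-1, -3), (-3, +0), (-5, +3), (-7, +6), (-9, +9), (-11, +12). These grow by (-2, +3) each step.
step 8: (-28, 28) + (-13, +15) → (-41, 43)
step 9: (-41, 43) + (-15, +18) → (-56, 61)
step 10: (-56, 61) + (-17, +21) → (-73, 82)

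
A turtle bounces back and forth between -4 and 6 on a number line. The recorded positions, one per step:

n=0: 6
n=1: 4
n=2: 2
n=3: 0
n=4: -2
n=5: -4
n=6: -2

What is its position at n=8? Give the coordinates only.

The value travels 2 per step and bounces off the walls at -4 and 6.
  step 7: -2 → 0
  step 8: 0 → 2

2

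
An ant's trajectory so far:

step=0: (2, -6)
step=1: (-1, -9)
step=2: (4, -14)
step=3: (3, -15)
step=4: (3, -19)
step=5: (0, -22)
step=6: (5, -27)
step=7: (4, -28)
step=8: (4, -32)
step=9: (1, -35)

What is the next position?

The moves between consecutive positions are (-3, -3), (+5, -5), (-1, -1), (+0, -4), (-3, -3), (+5, -5), (-1, -1), (+0, -4), (-3, -3); they repeat the 4-cycle [(-3, -3), (+5, -5), (-1, -1), (+0, -4)].
step 10: apply (+5, -5) → (6, -40)

(6, -40)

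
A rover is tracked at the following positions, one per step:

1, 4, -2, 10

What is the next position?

Step-to-step displacements: +3, -6, +12; each is -2× the previous.
step 4: 10 − 24 → -14

-14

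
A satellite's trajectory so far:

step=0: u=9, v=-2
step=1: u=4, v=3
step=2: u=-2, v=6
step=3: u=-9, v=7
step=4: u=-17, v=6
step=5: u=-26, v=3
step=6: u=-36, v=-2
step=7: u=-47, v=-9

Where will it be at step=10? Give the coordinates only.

Successive displacements: (-5, +5), (-6, +3), (-7, +1), (-8, -1), (-9, -3), (-10, -5), (-11, -7) — each changes by (-1, -2).
step 8: u=-47, v=-9 + (-12, -9) → u=-59, v=-18
step 9: u=-59, v=-18 + (-13, -11) → u=-72, v=-29
step 10: u=-72, v=-29 + (-14, -13) → u=-86, v=-42

u=-86, v=-42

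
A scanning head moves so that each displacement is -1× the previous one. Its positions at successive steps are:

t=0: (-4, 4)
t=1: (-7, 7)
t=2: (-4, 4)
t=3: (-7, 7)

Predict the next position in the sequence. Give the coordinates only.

The jumps are (-3, +3), (+3, -3), (-3, +3) — a geometric progression with ratio -1.
step 4: (-7, 7) + (+3, -3) → (-4, 4)

(-4, 4)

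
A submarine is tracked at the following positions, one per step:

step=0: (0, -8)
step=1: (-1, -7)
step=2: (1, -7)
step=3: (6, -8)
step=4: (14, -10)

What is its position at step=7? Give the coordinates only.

(56, -22)

Taking differences between consecutive positions: (-1, +1), (+2, +0), (+5, -1), (+8, -2). These grow by (+3, -1) each step.
step 5: (14, -10) + (+11, -3) → (25, -13)
step 6: (25, -13) + (+14, -4) → (39, -17)
step 7: (39, -17) + (+17, -5) → (56, -22)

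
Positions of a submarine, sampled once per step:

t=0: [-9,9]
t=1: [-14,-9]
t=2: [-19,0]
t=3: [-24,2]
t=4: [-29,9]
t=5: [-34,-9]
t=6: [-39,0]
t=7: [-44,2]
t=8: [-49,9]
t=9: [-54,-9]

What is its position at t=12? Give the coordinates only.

[-69,9]

The first coordinate changes by -5 each step, so at step 12 it is -9 + 12·(-5) = -69.
The second coordinate repeats the cycle [9, -9, 0, 2] with period 4; step 12 mod 4 = 0, giving 9.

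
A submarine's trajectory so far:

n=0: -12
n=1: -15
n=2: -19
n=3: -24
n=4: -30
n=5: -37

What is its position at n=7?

-54

First differences are -3, -4, -5, -6, -7; their common second difference is -1 (constant acceleration).
step 6: -37 − 8 → -45
step 7: -45 − 9 → -54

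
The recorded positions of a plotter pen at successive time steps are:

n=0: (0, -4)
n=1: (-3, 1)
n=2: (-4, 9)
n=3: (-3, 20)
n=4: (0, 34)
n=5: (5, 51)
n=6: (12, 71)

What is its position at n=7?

Successive displacements: (-3, +5), (-1, +8), (+1, +11), (+3, +14), (+5, +17), (+7, +20) — each changes by (+2, +3).
step 7: (12, 71) + (+9, +23) → (21, 94)

(21, 94)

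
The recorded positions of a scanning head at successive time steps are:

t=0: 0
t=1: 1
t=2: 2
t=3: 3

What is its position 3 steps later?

Constant displacement of +1 per step.
step 4: 3 + 1 → 4
step 5: 4 + 1 → 5
step 6: 5 + 1 → 6

6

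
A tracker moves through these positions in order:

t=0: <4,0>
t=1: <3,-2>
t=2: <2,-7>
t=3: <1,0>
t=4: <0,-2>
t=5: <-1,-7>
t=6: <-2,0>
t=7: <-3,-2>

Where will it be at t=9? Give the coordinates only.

<-5,0>

The first coordinate changes by -1 each step, so at step 9 it is 4 + 9·(-1) = -5.
The second coordinate repeats the cycle [0, -2, -7] with period 3; step 9 mod 3 = 0, giving 0.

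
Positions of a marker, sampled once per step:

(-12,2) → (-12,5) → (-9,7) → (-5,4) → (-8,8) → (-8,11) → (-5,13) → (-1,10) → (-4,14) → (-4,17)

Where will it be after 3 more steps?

Step-to-step displacements: (+0,+3), (+3,+2), (+4,-3), (-3,+4), (+0,+3), (+3,+2), (+4,-3), (-3,+4), (+0,+3) — a repeating cycle of length 4.
step 10: apply (+3,+2) → (-1,19)
step 11: apply (+4,-3) → (3,16)
step 12: apply (-3,+4) → (0,20)

(0,20)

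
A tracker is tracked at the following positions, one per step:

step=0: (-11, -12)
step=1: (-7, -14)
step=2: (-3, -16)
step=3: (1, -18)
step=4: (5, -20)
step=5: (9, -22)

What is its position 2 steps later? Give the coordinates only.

The position changes by (+4, -2) every step.
step 6: (9, -22) + (+4, -2) → (13, -24)
step 7: (13, -24) + (+4, -2) → (17, -26)

(17, -26)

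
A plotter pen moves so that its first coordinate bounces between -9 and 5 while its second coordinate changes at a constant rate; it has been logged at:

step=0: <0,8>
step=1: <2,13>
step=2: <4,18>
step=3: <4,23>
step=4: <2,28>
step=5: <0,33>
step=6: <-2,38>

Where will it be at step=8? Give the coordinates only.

The first coordinate travels 2 per step and bounces off the walls at -9 and 5.
  step 7: -2 → -4
  step 8: -4 → -6
The second coordinate changes by +5 each step: at step 8 it is 48.

<-6,48>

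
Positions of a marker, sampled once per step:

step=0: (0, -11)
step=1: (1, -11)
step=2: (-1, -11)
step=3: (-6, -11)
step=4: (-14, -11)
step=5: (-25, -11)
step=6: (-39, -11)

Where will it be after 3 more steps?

Successive displacements: (+1, +0), (-2, +0), (-5, +0), (-8, +0), (-11, +0), (-14, +0) — each changes by (-3, +0).
step 7: (-39, -11) + (-17, +0) → (-56, -11)
step 8: (-56, -11) + (-20, +0) → (-76, -11)
step 9: (-76, -11) + (-23, +0) → (-99, -11)

(-99, -11)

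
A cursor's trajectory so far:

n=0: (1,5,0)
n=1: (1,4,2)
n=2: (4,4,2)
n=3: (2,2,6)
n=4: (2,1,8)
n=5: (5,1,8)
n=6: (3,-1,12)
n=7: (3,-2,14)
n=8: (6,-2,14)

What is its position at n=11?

(7,-5,20)

The moves between consecutive positions are (+0,-1,+2), (+3,+0,+0), (-2,-2,+4), (+0,-1,+2), (+3,+0,+0), (-2,-2,+4), (+0,-1,+2), (+3,+0,+0); they repeat the 3-cycle [(+0,-1,+2), (+3,+0,+0), (-2,-2,+4)].
step 9: apply (-2,-2,+4) → (4,-4,18)
step 10: apply (+0,-1,+2) → (4,-5,20)
step 11: apply (+3,+0,+0) → (7,-5,20)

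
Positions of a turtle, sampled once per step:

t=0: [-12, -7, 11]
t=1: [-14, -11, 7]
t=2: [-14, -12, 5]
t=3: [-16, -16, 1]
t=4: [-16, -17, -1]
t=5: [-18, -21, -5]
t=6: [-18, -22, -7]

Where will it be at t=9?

[-22, -31, -17]

Differencing gives [-2, -4, -4], [+0, -1, -2], [-2, -4, -4], [+0, -1, -2], [-2, -4, -4], [+0, -1, -2]. This is the pattern [-2, -4, -4], [+0, -1, -2] repeated.
step 7: apply [-2, -4, -4] → [-20, -26, -11]
step 8: apply [+0, -1, -2] → [-20, -27, -13]
step 9: apply [-2, -4, -4] → [-22, -31, -17]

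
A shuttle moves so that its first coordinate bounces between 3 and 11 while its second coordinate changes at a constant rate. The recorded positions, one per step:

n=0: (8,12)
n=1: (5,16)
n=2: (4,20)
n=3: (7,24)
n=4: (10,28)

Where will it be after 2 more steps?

The first coordinate travels 3 per step and bounces off the walls at 3 and 11.
  step 5: 10 → 9
  step 6: 9 → 6
The second coordinate changes by +4 each step: at step 6 it is 36.

(6,36)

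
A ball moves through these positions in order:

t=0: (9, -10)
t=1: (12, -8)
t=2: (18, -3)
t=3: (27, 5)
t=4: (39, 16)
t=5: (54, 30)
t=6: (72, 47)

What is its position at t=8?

(117, 90)

First differences are (+3, +2), (+6, +5), (+9, +8), (+12, +11), (+15, +14), (+18, +17); their common second difference is (+3, +3) (constant acceleration).
step 7: (72, 47) + (+21, +20) → (93, 67)
step 8: (93, 67) + (+24, +23) → (117, 90)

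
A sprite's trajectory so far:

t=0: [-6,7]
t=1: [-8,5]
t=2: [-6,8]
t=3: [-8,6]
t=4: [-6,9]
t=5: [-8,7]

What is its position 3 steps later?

The moves between consecutive positions are [-2,-2], [+2,+3], [-2,-2], [+2,+3], [-2,-2]; they repeat the 2-cycle [[-2,-2], [+2,+3]].
step 6: apply [+2,+3] → [-6,10]
step 7: apply [-2,-2] → [-8,8]
step 8: apply [+2,+3] → [-6,11]

[-6,11]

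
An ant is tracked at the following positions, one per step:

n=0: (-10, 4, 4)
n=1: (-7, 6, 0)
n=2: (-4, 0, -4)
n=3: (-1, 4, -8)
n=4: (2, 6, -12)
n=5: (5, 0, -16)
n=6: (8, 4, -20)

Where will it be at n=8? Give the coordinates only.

First: linear, +3 per step → 14 at step 8.
Second: cycles through 4, 6, 0 every 3 steps. Step 8 lands at position 2 of the cycle → 0.
Third: linear, -4 per step → -28 at step 8.

(14, 0, -28)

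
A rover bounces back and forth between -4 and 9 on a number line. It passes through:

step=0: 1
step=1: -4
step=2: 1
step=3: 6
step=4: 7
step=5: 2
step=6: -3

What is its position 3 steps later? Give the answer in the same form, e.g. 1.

The value reflects between -4 and 9, moving 5 per step.
  step 7: -3 → 0
  step 8: 0 → 5
  step 9: 5 → 8

8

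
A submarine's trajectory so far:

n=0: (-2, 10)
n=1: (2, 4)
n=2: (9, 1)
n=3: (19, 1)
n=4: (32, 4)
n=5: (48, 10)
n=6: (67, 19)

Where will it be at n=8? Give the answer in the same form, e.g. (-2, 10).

Taking differences between consecutive positions: (+4, -6), (+7, -3), (+10, +0), (+13, +3), (+16, +6), (+19, +9). These grow by (+3, +3) each step.
step 7: (67, 19) + (+22, +12) → (89, 31)
step 8: (89, 31) + (+25, +15) → (114, 46)

(114, 46)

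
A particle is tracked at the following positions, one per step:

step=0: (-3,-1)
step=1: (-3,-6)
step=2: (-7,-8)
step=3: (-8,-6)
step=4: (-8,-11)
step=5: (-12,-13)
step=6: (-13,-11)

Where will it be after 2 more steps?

(-17,-18)

Differencing gives (+0,-5), (-4,-2), (-1,+2), (+0,-5), (-4,-2), (-1,+2). This is the pattern (+0,-5), (-4,-2), (-1,+2) repeated.
step 7: apply (+0,-5) → (-13,-16)
step 8: apply (-4,-2) → (-17,-18)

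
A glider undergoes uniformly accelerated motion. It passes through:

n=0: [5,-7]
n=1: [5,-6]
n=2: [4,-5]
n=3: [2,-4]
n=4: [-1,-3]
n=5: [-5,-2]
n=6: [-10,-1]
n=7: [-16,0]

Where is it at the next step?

[-23,1]

First differences are [+0,+1], [-1,+1], [-2,+1], [-3,+1], [-4,+1], [-5,+1], [-6,+1]; their common second difference is [-1,+0] (constant acceleration).
step 8: [-16,0] + [-7,+1] → [-23,1]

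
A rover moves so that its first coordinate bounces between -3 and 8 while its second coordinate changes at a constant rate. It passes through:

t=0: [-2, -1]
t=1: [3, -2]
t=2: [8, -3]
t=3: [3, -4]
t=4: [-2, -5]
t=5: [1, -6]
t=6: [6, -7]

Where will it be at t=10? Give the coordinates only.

[4, -11]

The first coordinate reflects between -3 and 8, moving 5 per step.
  step 7: 6 → 5
  step 8: 5 → 0
  step 9: 0 → -1
  step 10: -1 → 4
The second coordinate changes by -1 each step: at step 10 it is -11.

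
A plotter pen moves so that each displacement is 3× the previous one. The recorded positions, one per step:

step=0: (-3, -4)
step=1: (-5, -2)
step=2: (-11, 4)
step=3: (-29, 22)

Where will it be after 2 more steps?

The jumps are (-2, +2), (-6, +6), (-18, +18) — a geometric progression with ratio 3.
step 4: (-29, 22) + (-54, +54) → (-83, 76)
step 5: (-83, 76) + (-162, +162) → (-245, 238)

(-245, 238)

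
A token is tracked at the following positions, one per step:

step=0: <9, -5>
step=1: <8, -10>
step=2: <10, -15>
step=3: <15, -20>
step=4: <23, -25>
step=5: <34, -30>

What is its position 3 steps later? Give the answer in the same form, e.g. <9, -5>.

<85, -45>

First differences are <-1, -5>, <+2, -5>, <+5, -5>, <+8, -5>, <+11, -5>; their common second difference is <+3, +0> (constant acceleration).
step 6: <34, -30> + <+14, -5> → <48, -35>
step 7: <48, -35> + <+17, -5> → <65, -40>
step 8: <65, -40> + <+20, -5> → <85, -45>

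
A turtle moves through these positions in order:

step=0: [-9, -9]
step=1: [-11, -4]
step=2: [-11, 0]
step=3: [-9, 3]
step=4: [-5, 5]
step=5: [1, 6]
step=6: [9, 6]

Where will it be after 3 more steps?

Taking differences between consecutive positions: [-2, +5], [+0, +4], [+2, +3], [+4, +2], [+6, +1], [+8, +0]. These grow by [+2, -1] each step.
step 7: [9, 6] + [+10, -1] → [19, 5]
step 8: [19, 5] + [+12, -2] → [31, 3]
step 9: [31, 3] + [+14, -3] → [45, 0]

[45, 0]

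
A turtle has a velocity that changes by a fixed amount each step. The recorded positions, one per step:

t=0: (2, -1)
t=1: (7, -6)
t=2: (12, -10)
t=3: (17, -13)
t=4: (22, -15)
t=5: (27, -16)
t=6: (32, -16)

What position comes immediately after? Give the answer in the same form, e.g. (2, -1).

Successive displacements: (+5, -5), (+5, -4), (+5, -3), (+5, -2), (+5, -1), (+5, +0) — each changes by (+0, +1).
step 7: (32, -16) + (+5, +1) → (37, -15)

(37, -15)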